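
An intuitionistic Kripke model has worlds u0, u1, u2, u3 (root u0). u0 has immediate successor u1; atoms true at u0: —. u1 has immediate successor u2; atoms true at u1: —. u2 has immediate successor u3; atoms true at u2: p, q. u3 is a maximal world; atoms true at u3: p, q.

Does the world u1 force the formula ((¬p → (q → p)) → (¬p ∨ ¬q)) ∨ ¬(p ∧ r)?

u1 ⊩ ((¬p → (q → p)) → (¬p ∨ ¬q)) ∨ ¬(p ∧ r) via the disjunct ¬(p ∧ r).

Yes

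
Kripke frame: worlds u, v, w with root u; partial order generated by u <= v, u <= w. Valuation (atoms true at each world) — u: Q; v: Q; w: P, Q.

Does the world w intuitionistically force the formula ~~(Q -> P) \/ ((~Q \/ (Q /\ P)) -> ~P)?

w ||- ~~(Q -> P) \/ ((~Q \/ (Q /\ P)) -> ~P) via the disjunct ~~(Q -> P).

Yes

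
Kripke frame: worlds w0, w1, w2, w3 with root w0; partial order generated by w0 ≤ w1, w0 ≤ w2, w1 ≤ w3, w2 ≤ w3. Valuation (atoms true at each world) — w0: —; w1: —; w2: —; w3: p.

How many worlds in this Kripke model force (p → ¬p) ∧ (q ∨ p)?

0

w0: does not force it — w0 ⊮ (p → ¬p) ∧ (q ∨ p) since w0 fails p → ¬p.
w1: does not force it — w1 ⊮ (p → ¬p) ∧ (q ∨ p) since w1 fails p → ¬p.
w2: does not force it.
w3: does not force it.
Worlds forcing the formula: { }.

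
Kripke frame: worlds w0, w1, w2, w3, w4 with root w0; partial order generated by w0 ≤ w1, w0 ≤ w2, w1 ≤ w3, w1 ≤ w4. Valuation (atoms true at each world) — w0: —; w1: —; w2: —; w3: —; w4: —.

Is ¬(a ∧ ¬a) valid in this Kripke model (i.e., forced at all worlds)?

w0 ⊩ ¬(a ∧ ¬a): no world accessible from w0 forces a ∧ ¬a.
Since the root w0 forces ¬(a ∧ ¬a) and forcing is persistent (monotone upward), every world forces it.

Yes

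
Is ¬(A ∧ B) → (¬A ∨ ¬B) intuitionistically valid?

This is the constructively invalid direction of De Morgan's law for conjunction, which is not intuitionistically valid.
A Kripke countermodel: worlds u, v, w; order generated by u ≤ v, u ≤ w; atoms true at each world — u:{}; v:{A}; w:{B}.
u ⊮ ¬(A ∧ B) → (¬A ∨ ¬B): already at u itself, u ⊩ ¬(A ∧ B) but u ⊮ ¬A ∨ ¬B.
u ⊮ ¬A ∨ ¬B: neither disjunct is forced at u.
u ⊮ ¬A since v is accessible from u and v ⊩ A.
So the root u does not force the formula.

No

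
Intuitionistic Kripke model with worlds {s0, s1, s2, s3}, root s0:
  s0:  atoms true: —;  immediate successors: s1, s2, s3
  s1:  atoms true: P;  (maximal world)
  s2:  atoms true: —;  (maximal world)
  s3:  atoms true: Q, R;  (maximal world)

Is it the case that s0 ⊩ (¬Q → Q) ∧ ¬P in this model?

No

s0 ⊮ (¬Q → Q) ∧ ¬P since s0 fails ¬Q → Q.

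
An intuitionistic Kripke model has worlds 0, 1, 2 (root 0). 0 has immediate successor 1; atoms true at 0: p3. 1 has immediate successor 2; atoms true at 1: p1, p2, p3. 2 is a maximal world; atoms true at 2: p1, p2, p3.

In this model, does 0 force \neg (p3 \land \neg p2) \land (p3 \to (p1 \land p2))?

0 \nVdash \neg (p3 \land \neg p2) \land (p3 \to (p1 \land p2)) since 0 fails p3 \to (p1 \land p2).

No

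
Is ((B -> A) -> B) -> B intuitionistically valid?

No

This is Peirce's law, which is not intuitionistically valid.
A Kripke countermodel: worlds s0, s1; order generated by s0 <= s1; atoms true at each world — s0:{}; s1:{B}.
s0 ||-/- ((B -> A) -> B) -> B: already at s0 itself, s0 ||- (B -> A) -> B but s0 ||-/- B.
s0 lacks atom B, so s0 ||-/- B.
So the root s0 does not force the formula.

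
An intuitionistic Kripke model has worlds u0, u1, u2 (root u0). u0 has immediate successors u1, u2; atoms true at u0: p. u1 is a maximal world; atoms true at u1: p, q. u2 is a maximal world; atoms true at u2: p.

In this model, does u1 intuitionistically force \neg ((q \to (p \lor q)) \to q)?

u1 \nVdash \neg ((q \to (p \lor q)) \to q) since u1 is accessible from u1 and u1 \Vdash (q \to (p \lor q)) \to q.
u1 \Vdash (q \to (p \lor q)) \to q: every world accessible from u1 that forces q \to (p \lor q) (namely u1) also forces q.

No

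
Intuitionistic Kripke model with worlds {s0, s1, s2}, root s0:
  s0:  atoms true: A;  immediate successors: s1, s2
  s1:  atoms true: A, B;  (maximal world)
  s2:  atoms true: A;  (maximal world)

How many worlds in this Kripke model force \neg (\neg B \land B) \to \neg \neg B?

s0: does not force it — s0 \nVdash \neg (\neg B \land B) \to \neg \neg B: already at s0 itself, s0 \Vdash \neg (\neg B \land B) but s0 \nVdash \neg \neg B.
s1: forces it.
s2: does not force it.
Worlds forcing the formula: {s1}.

1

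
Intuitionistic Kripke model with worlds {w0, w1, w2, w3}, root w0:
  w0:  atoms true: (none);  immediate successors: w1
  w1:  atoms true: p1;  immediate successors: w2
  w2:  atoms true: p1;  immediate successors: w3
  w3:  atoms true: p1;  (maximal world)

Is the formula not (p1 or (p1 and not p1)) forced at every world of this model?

Not every world: w0 does not force not (p1 or (p1 and not p1)).
w0 does not force not (p1 or (p1 and not p1)) since w1 is accessible from w0 and w1 forces p1 or (p1 and not p1).
w1 forces p1 or (p1 and not p1) via the disjunct p1.

No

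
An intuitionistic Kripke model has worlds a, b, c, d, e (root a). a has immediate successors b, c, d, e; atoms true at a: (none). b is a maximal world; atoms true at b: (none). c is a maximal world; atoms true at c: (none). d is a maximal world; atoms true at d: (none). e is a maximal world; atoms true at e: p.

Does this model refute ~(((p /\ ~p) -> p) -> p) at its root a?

Yes

a ||-/- ~(((p /\ ~p) -> p) -> p) since e is accessible from a and e ||- ((p /\ ~p) -> p) -> p.
e ||- ((p /\ ~p) -> p) -> p: every world accessible from e that forces (p /\ ~p) -> p (namely e) also forces p.
So the root a does not force ~(((p /\ ~p) -> p) -> p); the model is a countermodel.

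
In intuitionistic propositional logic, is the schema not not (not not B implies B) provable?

Yes

This is the double negation of double-negation elimination, which is intuitionistically derivable.
By Glivenko's theorem the double negation of any classical propositional tautology is intuitionistically provable; not not B implies B is classically a tautology.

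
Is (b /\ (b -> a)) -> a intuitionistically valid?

Yes

This is modus ponens in implicational form, which is intuitionistically derivable.
If a world forces b and b -> a, then applying the implication at that world (which is accessible from itself) gives a.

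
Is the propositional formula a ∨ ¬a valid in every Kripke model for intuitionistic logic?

This is the law of excluded middle, which is not intuitionistically valid.
A Kripke countermodel: worlds u0, u1; order generated by u0 ≤ u1; atoms true at each world — u0:{}; u1:{a}.
u0 ⊮ a ∨ ¬a: neither disjunct is forced at u0.
u0 lacks atom a, so u0 ⊮ a.
So the root u0 does not force the formula.

No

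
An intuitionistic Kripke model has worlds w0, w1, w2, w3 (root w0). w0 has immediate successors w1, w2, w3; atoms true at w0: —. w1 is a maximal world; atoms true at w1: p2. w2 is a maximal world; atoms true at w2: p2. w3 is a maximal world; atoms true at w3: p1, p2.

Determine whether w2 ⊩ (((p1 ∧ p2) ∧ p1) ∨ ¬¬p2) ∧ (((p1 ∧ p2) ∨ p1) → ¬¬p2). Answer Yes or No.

Yes

w2 ⊩ (((p1 ∧ p2) ∧ p1) ∨ ¬¬p2) ∧ (((p1 ∧ p2) ∨ p1) → ¬¬p2) since w2 forces both conjuncts.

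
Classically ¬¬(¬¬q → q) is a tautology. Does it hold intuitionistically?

Yes

This is the double negation of double-negation elimination, which is intuitionistically derivable.
By Glivenko's theorem the double negation of any classical propositional tautology is intuitionistically provable; ¬¬q → q is classically a tautology.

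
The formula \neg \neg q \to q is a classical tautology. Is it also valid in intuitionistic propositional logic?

No

This is double-negation elimination, which is not intuitionistically valid.
A Kripke countermodel: worlds a, b; order generated by a \le b; atoms true at each world — a:{}; b:{q}.
a \nVdash \neg \neg q \to q: already at a itself, a \Vdash \neg \neg q but a \nVdash q.
a lacks atom q, so a \nVdash q.
So the root a does not force the formula.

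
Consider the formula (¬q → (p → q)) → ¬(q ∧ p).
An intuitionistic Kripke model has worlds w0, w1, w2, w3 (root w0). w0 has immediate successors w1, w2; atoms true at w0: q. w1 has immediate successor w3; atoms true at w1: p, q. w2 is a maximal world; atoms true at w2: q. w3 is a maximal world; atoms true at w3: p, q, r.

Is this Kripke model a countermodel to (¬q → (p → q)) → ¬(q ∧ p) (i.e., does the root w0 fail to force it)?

Yes

w0 ⊮ (¬q → (p → q)) → ¬(q ∧ p): already at w0 itself, w0 ⊩ ¬q → (p → q) but w0 ⊮ ¬(q ∧ p).
w0 ⊮ ¬(q ∧ p) since w1 is accessible from w0 and w1 ⊩ q ∧ p.
w1 ⊩ q ∧ p since w1 forces both conjuncts.
So the root w0 does not force (¬q → (p → q)) → ¬(q ∧ p); the model is a countermodel.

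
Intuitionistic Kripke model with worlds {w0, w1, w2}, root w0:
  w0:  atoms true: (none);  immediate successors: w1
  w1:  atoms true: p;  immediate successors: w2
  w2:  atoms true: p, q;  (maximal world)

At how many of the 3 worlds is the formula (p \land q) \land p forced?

w0: does not force it — w0 \nVdash (p \land q) \land p since w0 fails p \land q.
w1: does not force it.
w2: forces it.
Worlds forcing the formula: {w2}.

1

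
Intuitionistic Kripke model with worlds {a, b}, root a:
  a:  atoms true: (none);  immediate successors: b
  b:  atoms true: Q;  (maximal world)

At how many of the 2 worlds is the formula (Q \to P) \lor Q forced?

1

a: does not force it — a \nVdash (Q \to P) \lor Q: neither disjunct is forced at a.
b: forces it.
Worlds forcing the formula: {b}.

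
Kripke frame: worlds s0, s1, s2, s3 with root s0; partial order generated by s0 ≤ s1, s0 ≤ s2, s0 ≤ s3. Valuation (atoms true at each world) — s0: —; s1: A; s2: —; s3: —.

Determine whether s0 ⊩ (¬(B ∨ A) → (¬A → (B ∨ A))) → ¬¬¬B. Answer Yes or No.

Yes

s0 ⊩ (¬(B ∨ A) → (¬A → (B ∨ A))) → ¬¬¬B: every world accessible from s0 that forces ¬(B ∨ A) → (¬A → (B ∨ A)) (namely s1) also forces ¬¬¬B.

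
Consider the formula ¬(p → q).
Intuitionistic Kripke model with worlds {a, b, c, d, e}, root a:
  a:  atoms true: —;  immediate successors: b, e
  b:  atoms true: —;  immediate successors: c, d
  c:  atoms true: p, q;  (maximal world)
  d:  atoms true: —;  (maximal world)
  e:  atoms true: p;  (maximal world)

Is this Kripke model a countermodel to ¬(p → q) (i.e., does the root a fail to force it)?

a ⊮ ¬(p → q) since b is accessible from a and b ⊩ p → q.
b ⊩ p → q: every world accessible from b that forces p (namely c) also forces q.
So the root a does not force ¬(p → q); the model is a countermodel.

Yes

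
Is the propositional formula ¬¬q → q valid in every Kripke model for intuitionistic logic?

This is double-negation elimination, which is not intuitionistically valid.
A Kripke countermodel: worlds a, b; order generated by a ≤ b; atoms true at each world — a:{}; b:{q}.
a ⊮ ¬¬q → q: already at a itself, a ⊩ ¬¬q but a ⊮ q.
a lacks atom q, so a ⊮ q.
So the root a does not force the formula.

No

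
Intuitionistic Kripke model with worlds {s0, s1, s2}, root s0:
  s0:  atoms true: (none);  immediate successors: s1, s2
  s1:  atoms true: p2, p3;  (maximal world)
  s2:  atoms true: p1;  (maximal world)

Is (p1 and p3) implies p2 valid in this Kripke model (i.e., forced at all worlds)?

Yes

s0 forces (p1 and p3) implies p2 vacuously: no world accessible from s0 forces the antecedent p1 and p3.
Since the root s0 forces (p1 and p3) implies p2 and forcing is persistent (monotone upward), every world forces it.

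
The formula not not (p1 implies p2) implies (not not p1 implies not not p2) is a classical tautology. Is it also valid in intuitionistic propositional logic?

This is the distribution of double negation over implication, which is intuitionistically derivable.
Assume not not (p1 implies p2) and not not p1; suppose not p2. Then p1 implies p2 would give not p1 (by contraposition), contradicting not not p1; so not (p1 implies p2), contradicting not not (p1 implies p2). Hence not not p2.

Yes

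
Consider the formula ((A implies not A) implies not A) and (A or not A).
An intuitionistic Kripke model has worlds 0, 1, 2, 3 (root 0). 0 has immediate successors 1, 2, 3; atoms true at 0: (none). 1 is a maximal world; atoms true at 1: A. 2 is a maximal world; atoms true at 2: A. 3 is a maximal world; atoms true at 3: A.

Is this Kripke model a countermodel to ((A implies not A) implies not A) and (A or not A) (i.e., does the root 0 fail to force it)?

Yes

0 does not force ((A implies not A) implies not A) and (A or not A) since 0 fails A or not A.
So the root 0 does not force ((A implies not A) implies not A) and (A or not A); the model is a countermodel.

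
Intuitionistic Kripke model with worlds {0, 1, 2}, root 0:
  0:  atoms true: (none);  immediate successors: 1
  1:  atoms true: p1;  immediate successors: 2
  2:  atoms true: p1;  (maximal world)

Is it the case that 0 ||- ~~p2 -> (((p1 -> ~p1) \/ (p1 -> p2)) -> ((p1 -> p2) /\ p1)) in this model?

Yes

0 ||- ~~p2 -> (((p1 -> ~p1) \/ (p1 -> p2)) -> ((p1 -> p2) /\ p1)) vacuously: no world accessible from 0 forces the antecedent ~~p2.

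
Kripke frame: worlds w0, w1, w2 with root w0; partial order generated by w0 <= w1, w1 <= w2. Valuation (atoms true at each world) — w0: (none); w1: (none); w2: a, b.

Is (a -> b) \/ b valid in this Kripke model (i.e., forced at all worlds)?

Yes

w0 ||- (a -> b) \/ b via the disjunct a -> b.
Since the root w0 forces (a -> b) \/ b and forcing is persistent (monotone upward), every world forces it.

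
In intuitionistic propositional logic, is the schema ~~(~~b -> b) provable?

Yes

This is the double negation of double-negation elimination, which is intuitionistically derivable.
By Glivenko's theorem the double negation of any classical propositional tautology is intuitionistically provable; ~~b -> b is classically a tautology.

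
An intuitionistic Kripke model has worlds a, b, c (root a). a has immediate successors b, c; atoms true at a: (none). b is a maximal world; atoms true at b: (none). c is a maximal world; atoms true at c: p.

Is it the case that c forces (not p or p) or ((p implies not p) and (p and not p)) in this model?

c forces (not p or p) or ((p implies not p) and (p and not p)) via the disjunct not p or p.

Yes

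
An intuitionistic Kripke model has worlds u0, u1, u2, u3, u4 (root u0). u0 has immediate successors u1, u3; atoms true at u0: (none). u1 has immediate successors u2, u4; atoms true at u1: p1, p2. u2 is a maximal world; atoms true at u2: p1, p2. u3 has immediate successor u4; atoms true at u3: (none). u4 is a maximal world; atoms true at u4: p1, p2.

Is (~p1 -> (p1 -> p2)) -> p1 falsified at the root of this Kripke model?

Yes

u0 ||-/- (~p1 -> (p1 -> p2)) -> p1: already at u0 itself, u0 ||- ~p1 -> (p1 -> p2) but u0 ||-/- p1.
u0 lacks atom p1, so u0 ||-/- p1.
So the root u0 does not force (~p1 -> (p1 -> p2)) -> p1; the model is a countermodel.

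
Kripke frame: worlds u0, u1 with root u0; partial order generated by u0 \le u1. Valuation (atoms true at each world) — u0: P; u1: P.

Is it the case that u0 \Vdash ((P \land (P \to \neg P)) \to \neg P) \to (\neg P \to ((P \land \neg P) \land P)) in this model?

u0 \Vdash ((P \land (P \to \neg P)) \to \neg P) \to (\neg P \to ((P \land \neg P) \land P)): every world accessible from u0 that forces (P \land (P \to \neg P)) \to \neg P (namely u0, u1) also forces \neg P \to ((P \land \neg P) \land P).

Yes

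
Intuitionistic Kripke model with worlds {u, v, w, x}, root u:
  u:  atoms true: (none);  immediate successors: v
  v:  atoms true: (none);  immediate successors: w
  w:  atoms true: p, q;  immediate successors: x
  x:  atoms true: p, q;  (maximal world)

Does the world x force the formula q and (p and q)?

x forces q and (p and q) since x forces both conjuncts.

Yes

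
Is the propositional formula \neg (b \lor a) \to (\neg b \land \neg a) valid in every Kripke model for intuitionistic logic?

Yes

This is a constructively valid De Morgan direction (negated disjunction to conjunction of negations), which is intuitionistically derivable.
From \neg (b \lor a): if b held then b \lor a would, contradiction — so \neg b; similarly \neg a.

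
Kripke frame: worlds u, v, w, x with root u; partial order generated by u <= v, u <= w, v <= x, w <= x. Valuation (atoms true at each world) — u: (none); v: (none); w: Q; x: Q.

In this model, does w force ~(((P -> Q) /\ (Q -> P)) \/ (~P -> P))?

w ||- ~(((P -> Q) /\ (Q -> P)) \/ (~P -> P)): no world accessible from w forces ((P -> Q) /\ (Q -> P)) \/ (~P -> P).

Yes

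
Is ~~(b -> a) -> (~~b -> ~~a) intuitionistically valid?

This is the distribution of double negation over implication, which is intuitionistically derivable.
Assume ~~(b -> a) and ~~b; suppose ~a. Then b -> a would give ~b (by contraposition), contradicting ~~b; so ~(b -> a), contradicting ~~(b -> a). Hence ~~a.

Yes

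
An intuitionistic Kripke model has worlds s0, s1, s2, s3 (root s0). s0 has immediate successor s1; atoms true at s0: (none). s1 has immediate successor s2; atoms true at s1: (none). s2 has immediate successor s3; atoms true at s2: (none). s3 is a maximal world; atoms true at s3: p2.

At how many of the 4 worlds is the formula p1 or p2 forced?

s0: does not force it — s0 does not force p1 or p2: neither disjunct is forced at s0.
s1: does not force it — s1 does not force p1 or p2: neither disjunct is forced at s1.
s2: does not force it — s2 does not force p1 or p2: neither disjunct is forced at s2.
s3: forces it.
Worlds forcing the formula: {s3}.

1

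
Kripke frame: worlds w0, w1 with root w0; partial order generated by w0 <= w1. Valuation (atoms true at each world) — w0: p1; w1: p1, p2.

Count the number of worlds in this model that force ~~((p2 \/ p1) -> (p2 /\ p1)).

2

w0: forces it.
w1: forces it.
Worlds forcing the formula: {w0, w1}.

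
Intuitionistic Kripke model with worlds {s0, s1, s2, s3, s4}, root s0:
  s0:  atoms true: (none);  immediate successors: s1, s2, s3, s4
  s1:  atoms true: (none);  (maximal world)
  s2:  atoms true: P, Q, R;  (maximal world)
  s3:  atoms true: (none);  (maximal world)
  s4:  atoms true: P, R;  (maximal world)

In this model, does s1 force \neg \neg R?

s1 \nVdash \neg \neg R since s1 is accessible from s1 and s1 \Vdash \neg R.
s1 \Vdash \neg R: no world accessible from s1 forces R.

No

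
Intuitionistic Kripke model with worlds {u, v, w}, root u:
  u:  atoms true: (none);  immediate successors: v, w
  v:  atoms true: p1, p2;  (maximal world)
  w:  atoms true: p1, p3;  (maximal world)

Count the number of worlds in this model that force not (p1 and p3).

1

u: does not force it — u does not force not (p1 and p3) since w is accessible from u and w forces p1 and p3.
v: forces it.
w: does not force it.
Worlds forcing the formula: {v}.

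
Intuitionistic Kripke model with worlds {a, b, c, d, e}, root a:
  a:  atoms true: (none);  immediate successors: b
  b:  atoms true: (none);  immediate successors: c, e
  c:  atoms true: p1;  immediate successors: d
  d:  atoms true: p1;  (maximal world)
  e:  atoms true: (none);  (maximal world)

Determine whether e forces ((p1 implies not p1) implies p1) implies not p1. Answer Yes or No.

e forces ((p1 implies not p1) implies p1) implies not p1 vacuously: no world accessible from e forces the antecedent (p1 implies not p1) implies p1.

Yes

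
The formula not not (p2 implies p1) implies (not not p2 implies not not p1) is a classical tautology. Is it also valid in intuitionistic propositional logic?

Yes

This is the distribution of double negation over implication, which is intuitionistically derivable.
Assume not not (p2 implies p1) and not not p2; suppose not p1. Then p2 implies p1 would give not p2 (by contraposition), contradicting not not p2; so not (p2 implies p1), contradicting not not (p2 implies p1). Hence not not p1.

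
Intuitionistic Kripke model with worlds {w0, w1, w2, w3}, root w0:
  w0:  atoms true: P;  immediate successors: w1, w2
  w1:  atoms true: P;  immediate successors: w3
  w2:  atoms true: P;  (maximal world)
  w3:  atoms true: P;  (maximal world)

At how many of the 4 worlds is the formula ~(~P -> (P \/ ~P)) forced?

w0: does not force it — w0 ||-/- ~(~P -> (P \/ ~P)) since w0 is accessible from w0 and w0 ||- ~P -> (P \/ ~P).
w1: does not force it.
w2: does not force it.
w3: does not force it.
Worlds forcing the formula: { }.

0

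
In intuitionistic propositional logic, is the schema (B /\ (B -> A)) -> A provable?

This is modus ponens in implicational form, which is intuitionistically derivable.
If a world forces B and B -> A, then applying the implication at that world (which is accessible from itself) gives A.

Yes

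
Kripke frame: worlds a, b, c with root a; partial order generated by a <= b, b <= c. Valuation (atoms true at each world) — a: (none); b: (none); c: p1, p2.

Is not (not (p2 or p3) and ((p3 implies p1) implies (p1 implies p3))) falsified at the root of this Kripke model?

No

a forces not (not (p2 or p3) and ((p3 implies p1) implies (p1 implies p3))): no world accessible from a forces not (p2 or p3) and ((p3 implies p1) implies (p1 implies p3)).
So the root a forces not (not (p2 or p3) and ((p3 implies p1) implies (p1 implies p3))); the model is not a countermodel.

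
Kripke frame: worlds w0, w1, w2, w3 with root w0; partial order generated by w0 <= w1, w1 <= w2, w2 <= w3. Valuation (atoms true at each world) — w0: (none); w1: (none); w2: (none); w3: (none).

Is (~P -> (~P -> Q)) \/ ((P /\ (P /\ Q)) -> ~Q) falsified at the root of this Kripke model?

w0 ||- (~P -> (~P -> Q)) \/ ((P /\ (P /\ Q)) -> ~Q) via the disjunct (P /\ (P /\ Q)) -> ~Q.
So the root w0 forces (~P -> (~P -> Q)) \/ ((P /\ (P /\ Q)) -> ~Q); the model is not a countermodel.

No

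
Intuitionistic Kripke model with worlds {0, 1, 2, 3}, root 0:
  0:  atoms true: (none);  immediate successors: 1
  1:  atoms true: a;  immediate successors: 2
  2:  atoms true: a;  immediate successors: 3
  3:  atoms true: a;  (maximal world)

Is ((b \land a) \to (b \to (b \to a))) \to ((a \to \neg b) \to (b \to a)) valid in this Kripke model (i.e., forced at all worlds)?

Yes

0 \Vdash ((b \land a) \to (b \to (b \to a))) \to ((a \to \neg b) \to (b \to a)): every world accessible from 0 that forces (b \land a) \to (b \to (b \to a)) (namely 0, 1, 2, 3) also forces (a \to \neg b) \to (b \to a).
Since the root 0 forces ((b \land a) \to (b \to (b \to a))) \to ((a \to \neg b) \to (b \to a)) and forcing is persistent (monotone upward), every world forces it.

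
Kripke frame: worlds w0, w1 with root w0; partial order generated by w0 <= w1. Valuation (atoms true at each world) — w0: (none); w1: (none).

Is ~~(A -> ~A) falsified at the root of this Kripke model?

No

w0 ||- ~~(A -> ~A): no world accessible from w0 forces ~(A -> ~A).
So the root w0 forces ~~(A -> ~A); the model is not a countermodel.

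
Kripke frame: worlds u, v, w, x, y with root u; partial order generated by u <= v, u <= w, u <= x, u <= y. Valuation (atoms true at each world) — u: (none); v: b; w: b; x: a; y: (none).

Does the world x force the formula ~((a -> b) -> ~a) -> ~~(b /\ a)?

x ||- ~((a -> b) -> ~a) -> ~~(b /\ a) vacuously: no world accessible from x forces the antecedent ~((a -> b) -> ~a).

Yes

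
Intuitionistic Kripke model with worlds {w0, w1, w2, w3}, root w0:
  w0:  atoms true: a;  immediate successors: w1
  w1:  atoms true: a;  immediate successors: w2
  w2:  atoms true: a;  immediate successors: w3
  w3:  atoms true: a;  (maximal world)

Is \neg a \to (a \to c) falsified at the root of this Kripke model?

No

w0 \Vdash \neg a \to (a \to c) vacuously: no world accessible from w0 forces the antecedent \neg a.
So the root w0 forces \neg a \to (a \to c); the model is not a countermodel.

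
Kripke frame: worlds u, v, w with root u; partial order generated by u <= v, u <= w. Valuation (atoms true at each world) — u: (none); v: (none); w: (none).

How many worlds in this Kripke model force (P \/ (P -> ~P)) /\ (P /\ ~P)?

u: does not force it — u ||-/- (P \/ (P -> ~P)) /\ (P /\ ~P) since u fails P /\ ~P.
v: does not force it — v ||-/- (P \/ (P -> ~P)) /\ (P /\ ~P) since v fails P /\ ~P.
w: does not force it.
Worlds forcing the formula: { }.

0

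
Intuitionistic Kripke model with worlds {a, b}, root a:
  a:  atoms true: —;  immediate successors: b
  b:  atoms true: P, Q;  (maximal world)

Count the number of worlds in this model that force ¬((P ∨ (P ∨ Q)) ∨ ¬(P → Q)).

0

a: does not force it — a ⊮ ¬((P ∨ (P ∨ Q)) ∨ ¬(P → Q)) since b is accessible from a and b ⊩ (P ∨ (P ∨ Q)) ∨ ¬(P → Q).
b: does not force it.
Worlds forcing the formula: { }.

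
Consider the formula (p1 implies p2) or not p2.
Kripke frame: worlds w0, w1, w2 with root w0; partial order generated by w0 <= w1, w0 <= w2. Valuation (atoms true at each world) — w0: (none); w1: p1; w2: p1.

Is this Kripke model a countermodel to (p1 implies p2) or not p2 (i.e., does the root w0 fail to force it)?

w0 forces (p1 implies p2) or not p2 via the disjunct not p2.
So the root w0 forces (p1 implies p2) or not p2; the model is not a countermodel.

No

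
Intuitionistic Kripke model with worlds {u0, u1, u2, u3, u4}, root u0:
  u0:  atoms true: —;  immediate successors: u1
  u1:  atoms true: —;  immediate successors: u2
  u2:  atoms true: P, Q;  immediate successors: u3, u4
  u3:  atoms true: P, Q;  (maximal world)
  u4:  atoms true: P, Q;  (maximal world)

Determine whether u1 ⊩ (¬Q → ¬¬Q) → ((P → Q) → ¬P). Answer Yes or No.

No

u1 ⊮ (¬Q → ¬¬Q) → ((P → Q) → ¬P): already at u1 itself, u1 ⊩ ¬Q → ¬¬Q but u1 ⊮ (P → Q) → ¬P.
u1 ⊮ (P → Q) → ¬P: already at u1 itself, u1 ⊩ P → Q but u1 ⊮ ¬P.
u1 ⊮ ¬P since u2 is accessible from u1 and u2 ⊩ P.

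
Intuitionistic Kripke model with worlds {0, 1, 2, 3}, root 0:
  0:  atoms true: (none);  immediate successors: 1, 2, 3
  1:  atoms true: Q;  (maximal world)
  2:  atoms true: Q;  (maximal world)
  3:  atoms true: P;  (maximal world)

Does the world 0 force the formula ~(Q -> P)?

0 ||-/- ~(Q -> P) since 3 is accessible from 0 and 3 ||- Q -> P.
3 ||- Q -> P vacuously: no world accessible from 3 forces the antecedent Q.

No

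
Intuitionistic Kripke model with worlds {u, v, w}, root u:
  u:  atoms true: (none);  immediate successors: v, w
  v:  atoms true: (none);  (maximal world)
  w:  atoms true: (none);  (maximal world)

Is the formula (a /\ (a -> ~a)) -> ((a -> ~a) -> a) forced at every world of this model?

Yes

u ||- (a /\ (a -> ~a)) -> ((a -> ~a) -> a) vacuously: no world accessible from u forces the antecedent a /\ (a -> ~a).
Since the root u forces (a /\ (a -> ~a)) -> ((a -> ~a) -> a) and forcing is persistent (monotone upward), every world forces it.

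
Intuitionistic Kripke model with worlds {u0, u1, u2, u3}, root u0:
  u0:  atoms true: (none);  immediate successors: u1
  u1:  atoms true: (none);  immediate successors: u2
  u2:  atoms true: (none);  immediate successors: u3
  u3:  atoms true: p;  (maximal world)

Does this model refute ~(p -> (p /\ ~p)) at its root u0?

No

u0 ||- ~(p -> (p /\ ~p)): no world accessible from u0 forces p -> (p /\ ~p).
So the root u0 forces ~(p -> (p /\ ~p)); the model is not a countermodel.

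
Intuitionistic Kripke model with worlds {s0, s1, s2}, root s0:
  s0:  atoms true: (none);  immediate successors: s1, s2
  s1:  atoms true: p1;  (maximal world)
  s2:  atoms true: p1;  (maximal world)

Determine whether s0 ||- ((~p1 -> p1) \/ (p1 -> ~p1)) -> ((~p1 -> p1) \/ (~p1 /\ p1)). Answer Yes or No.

Yes

s0 ||- ((~p1 -> p1) \/ (p1 -> ~p1)) -> ((~p1 -> p1) \/ (~p1 /\ p1)): every world accessible from s0 that forces (~p1 -> p1) \/ (p1 -> ~p1) (namely s0, s1, s2) also forces (~p1 -> p1) \/ (~p1 /\ p1).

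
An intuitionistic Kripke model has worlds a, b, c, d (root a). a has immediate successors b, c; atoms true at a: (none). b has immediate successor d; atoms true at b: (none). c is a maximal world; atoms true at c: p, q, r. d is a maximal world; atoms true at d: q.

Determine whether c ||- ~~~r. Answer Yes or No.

No

c ||-/- ~~~r since c is accessible from c and c ||- ~~r.
c ||- ~~r: no world accessible from c forces ~r.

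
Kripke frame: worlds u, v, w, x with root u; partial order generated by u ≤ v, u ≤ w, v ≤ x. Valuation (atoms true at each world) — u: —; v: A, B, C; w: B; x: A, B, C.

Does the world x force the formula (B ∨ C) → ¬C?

No

x ⊮ (B ∨ C) → ¬C: already at x itself, x ⊩ B ∨ C but x ⊮ ¬C.
x ⊮ ¬C since x is accessible from x and x ⊩ C.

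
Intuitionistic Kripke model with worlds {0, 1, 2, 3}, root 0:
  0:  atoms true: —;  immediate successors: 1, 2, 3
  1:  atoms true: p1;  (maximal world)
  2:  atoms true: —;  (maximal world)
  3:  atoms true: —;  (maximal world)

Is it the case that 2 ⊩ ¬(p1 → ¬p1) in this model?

No

2 ⊮ ¬(p1 → ¬p1) since 2 is accessible from 2 and 2 ⊩ p1 → ¬p1.
2 ⊩ p1 → ¬p1 vacuously: no world accessible from 2 forces the antecedent p1.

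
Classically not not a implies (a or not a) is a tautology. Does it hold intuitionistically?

This is a variant of double-negation elimination (deriving excluded middle from double negation), which is not intuitionistically valid.
A Kripke countermodel: worlds 0, 1; order generated by 0 <= 1; atoms true at each world — 0:{}; 1:{a}.
0 does not force not not a implies (a or not a): already at 0 itself, 0 forces not not a but 0 does not force a or not a.
0 does not force a or not a: neither disjunct is forced at 0.
0 lacks atom a, so 0 does not force a.
So the root 0 does not force the formula.

No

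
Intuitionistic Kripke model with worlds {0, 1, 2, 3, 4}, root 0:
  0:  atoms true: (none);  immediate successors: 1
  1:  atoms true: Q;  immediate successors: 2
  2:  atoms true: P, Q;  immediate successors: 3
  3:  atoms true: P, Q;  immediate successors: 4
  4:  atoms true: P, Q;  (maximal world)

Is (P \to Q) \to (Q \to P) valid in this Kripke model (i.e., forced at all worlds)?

Not every world: 0 \nVdash (P \to Q) \to (Q \to P).
0 \nVdash (P \to Q) \to (Q \to P): already at 0 itself, 0 \Vdash P \to Q but 0 \nVdash Q \to P.
0 \nVdash Q \to P: at the accessible world 1, 1 \Vdash Q but 1 \nVdash P.
1 lacks atom P, so 1 \nVdash P.

No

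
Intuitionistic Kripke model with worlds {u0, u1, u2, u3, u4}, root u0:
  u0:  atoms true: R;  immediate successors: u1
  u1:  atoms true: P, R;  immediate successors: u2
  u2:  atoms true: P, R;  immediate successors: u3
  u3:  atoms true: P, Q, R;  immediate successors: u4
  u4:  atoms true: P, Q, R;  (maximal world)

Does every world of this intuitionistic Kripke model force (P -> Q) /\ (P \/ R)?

Not every world: u0 ||-/- (P -> Q) /\ (P \/ R).
u0 ||-/- (P -> Q) /\ (P \/ R) since u0 fails P -> Q.

No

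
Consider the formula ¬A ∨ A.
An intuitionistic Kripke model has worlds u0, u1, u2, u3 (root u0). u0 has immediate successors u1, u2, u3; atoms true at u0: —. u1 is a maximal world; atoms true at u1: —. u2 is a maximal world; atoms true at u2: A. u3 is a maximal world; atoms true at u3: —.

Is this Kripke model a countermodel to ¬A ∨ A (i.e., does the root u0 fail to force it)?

u0 ⊮ ¬A ∨ A: neither disjunct is forced at u0.
u0 ⊮ ¬A since u2 is accessible from u0 and u2 ⊩ A.
So the root u0 does not force ¬A ∨ A; the model is a countermodel.

Yes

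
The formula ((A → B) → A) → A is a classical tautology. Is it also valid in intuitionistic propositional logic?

No

This is Peirce's law, which is not intuitionistically valid.
A Kripke countermodel: worlds w0, w1; order generated by w0 ≤ w1; atoms true at each world — w0:{}; w1:{A}.
w0 ⊮ ((A → B) → A) → A: already at w0 itself, w0 ⊩ (A → B) → A but w0 ⊮ A.
w0 lacks atom A, so w0 ⊮ A.
So the root w0 does not force the formula.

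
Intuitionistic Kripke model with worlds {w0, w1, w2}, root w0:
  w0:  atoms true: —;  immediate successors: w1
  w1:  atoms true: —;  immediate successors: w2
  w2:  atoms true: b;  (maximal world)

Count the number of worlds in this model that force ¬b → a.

3

w0: forces it.
w1: forces it.
w2: forces it.
Worlds forcing the formula: {w0, w1, w2}.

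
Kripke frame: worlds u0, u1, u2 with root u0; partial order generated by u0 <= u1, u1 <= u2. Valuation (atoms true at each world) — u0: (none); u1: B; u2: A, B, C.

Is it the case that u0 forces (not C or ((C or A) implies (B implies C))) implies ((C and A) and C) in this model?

u0 does not force (not C or ((C or A) implies (B implies C))) implies ((C and A) and C): already at u0 itself, u0 forces not C or ((C or A) implies (B implies C)) but u0 does not force (C and A) and C.
u0 does not force (C and A) and C since u0 fails C and A.

No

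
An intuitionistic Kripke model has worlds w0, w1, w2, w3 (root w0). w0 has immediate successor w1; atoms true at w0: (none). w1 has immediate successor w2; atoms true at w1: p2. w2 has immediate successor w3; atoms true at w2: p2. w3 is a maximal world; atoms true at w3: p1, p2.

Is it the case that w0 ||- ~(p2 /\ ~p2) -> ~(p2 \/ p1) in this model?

w0 ||-/- ~(p2 /\ ~p2) -> ~(p2 \/ p1): already at w0 itself, w0 ||- ~(p2 /\ ~p2) but w0 ||-/- ~(p2 \/ p1).
w0 ||-/- ~(p2 \/ p1) since w1 is accessible from w0 and w1 ||- p2 \/ p1.
w1 ||- p2 \/ p1 via the disjunct p2.

No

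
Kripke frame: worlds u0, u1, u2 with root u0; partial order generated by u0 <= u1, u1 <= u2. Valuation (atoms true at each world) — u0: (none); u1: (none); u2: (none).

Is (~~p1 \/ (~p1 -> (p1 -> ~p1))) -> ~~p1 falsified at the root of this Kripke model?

Yes

u0 ||-/- (~~p1 \/ (~p1 -> (p1 -> ~p1))) -> ~~p1: already at u0 itself, u0 ||- ~~p1 \/ (~p1 -> (p1 -> ~p1)) but u0 ||-/- ~~p1.
u0 ||-/- ~~p1 since u0 is accessible from u0 and u0 ||- ~p1.
u0 ||- ~p1: no world accessible from u0 forces p1.
So the root u0 does not force (~~p1 \/ (~p1 -> (p1 -> ~p1))) -> ~~p1; the model is a countermodel.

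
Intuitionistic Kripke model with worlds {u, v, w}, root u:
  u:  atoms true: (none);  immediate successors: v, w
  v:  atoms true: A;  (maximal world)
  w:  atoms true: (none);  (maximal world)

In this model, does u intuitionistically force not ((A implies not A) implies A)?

u does not force not ((A implies not A) implies A) since v is accessible from u and v forces (A implies not A) implies A.
v forces (A implies not A) implies A vacuously: no world accessible from v forces the antecedent A implies not A.

No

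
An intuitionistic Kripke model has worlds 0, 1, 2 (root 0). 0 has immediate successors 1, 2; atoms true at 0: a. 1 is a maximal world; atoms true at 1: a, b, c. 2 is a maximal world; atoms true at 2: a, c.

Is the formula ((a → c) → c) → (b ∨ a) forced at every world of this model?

Yes

0 ⊩ ((a → c) → c) → (b ∨ a): every world accessible from 0 that forces (a → c) → c (namely 0, 1, 2) also forces b ∨ a.
Since the root 0 forces ((a → c) → c) → (b ∨ a) and forcing is persistent (monotone upward), every world forces it.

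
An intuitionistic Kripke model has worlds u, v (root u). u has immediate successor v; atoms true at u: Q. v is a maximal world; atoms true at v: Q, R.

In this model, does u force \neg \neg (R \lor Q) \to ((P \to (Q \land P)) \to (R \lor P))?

No

u \nVdash \neg \neg (R \lor Q) \to ((P \to (Q \land P)) \to (R \lor P)): already at u itself, u \Vdash \neg \neg (R \lor Q) but u \nVdash (P \to (Q \land P)) \to (R \lor P).
u \nVdash (P \to (Q \land P)) \to (R \lor P): already at u itself, u \Vdash P \to (Q \land P) but u \nVdash R \lor P.
u \nVdash R \lor P: neither disjunct is forced at u.
u lacks atom R, so u \nVdash R.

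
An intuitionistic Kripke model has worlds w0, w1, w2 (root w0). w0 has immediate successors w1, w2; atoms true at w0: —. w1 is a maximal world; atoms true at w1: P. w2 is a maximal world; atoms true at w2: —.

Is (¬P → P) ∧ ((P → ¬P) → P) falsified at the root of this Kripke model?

w0 ⊮ (¬P → P) ∧ ((P → ¬P) → P) since w0 fails ¬P → P.
So the root w0 does not force (¬P → P) ∧ ((P → ¬P) → P); the model is a countermodel.

Yes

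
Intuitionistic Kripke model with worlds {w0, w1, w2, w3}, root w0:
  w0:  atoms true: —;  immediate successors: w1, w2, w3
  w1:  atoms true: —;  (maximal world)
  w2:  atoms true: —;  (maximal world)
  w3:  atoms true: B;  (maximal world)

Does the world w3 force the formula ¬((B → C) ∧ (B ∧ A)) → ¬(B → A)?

Yes

w3 ⊩ ¬((B → C) ∧ (B ∧ A)) → ¬(B → A): every world accessible from w3 that forces ¬((B → C) ∧ (B ∧ A)) (namely w3) also forces ¬(B → A).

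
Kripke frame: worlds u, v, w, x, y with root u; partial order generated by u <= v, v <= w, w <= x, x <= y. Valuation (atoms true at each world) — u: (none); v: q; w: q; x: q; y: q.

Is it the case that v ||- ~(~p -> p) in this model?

Yes

v ||- ~(~p -> p): no world accessible from v forces ~p -> p.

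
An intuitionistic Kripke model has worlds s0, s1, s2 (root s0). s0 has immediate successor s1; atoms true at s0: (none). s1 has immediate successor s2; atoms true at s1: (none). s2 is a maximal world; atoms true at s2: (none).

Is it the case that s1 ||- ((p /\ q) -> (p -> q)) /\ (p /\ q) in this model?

No

s1 ||-/- ((p /\ q) -> (p -> q)) /\ (p /\ q) since s1 fails p /\ q.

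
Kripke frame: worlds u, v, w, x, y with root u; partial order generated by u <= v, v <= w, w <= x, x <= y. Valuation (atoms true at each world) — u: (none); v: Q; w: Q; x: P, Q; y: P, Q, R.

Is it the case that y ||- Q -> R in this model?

y ||- Q -> R: every world accessible from y that forces Q (namely y) also forces R.

Yes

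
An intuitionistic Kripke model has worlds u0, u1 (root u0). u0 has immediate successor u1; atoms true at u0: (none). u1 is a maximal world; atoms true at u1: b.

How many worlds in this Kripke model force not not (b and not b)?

0

u0: does not force it — u0 does not force not not (b and not b) since u0 is accessible from u0 and u0 forces not (b and not b).
u1: does not force it — u1 does not force not not (b and not b) since u1 is accessible from u1 and u1 forces not (b and not b).
Worlds forcing the formula: { }.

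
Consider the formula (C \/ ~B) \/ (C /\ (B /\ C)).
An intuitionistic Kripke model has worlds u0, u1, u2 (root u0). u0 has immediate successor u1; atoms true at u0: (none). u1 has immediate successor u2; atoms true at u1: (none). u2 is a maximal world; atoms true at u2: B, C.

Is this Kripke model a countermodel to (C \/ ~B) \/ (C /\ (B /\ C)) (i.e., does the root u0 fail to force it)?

u0 ||-/- (C \/ ~B) \/ (C /\ (B /\ C)): neither disjunct is forced at u0.
u0 ||-/- C \/ ~B: neither disjunct is forced at u0.
u0 lacks atom C, so u0 ||-/- C.
So the root u0 does not force (C \/ ~B) \/ (C /\ (B /\ C)); the model is a countermodel.

Yes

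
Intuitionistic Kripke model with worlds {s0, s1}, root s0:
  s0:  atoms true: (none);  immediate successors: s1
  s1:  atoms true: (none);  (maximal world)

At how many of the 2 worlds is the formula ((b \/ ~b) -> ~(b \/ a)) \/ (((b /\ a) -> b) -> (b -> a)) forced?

s0: forces it.
s1: forces it.
Worlds forcing the formula: {s0, s1}.

2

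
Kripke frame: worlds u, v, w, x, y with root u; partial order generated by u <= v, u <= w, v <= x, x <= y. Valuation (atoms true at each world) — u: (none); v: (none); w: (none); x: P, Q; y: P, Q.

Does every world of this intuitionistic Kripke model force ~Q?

Not every world: u ||-/- ~Q.
u ||-/- ~Q since x is accessible from u and x ||- Q.

No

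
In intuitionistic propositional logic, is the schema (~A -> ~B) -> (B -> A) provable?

No

This is the converse of contraposition, which is not intuitionistically valid.
A Kripke countermodel: worlds u0, u1; order generated by u0 <= u1; atoms true at each world — u0:{B}; u1:{A,B}.
u0 ||-/- (~A -> ~B) -> (B -> A): already at u0 itself, u0 ||- ~A -> ~B but u0 ||-/- B -> A.
u0 ||-/- B -> A: already at u0 itself, u0 ||- B but u0 ||-/- A.
u0 lacks atom A, so u0 ||-/- A.
So the root u0 does not force the formula.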